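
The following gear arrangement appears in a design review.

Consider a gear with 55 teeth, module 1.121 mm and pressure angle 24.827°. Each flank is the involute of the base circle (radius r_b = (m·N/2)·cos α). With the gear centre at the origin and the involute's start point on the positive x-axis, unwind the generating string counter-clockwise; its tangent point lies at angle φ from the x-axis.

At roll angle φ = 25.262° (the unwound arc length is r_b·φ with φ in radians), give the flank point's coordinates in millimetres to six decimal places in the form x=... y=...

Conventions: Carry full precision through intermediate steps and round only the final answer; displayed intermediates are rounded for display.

x=30.567134 y=0.783919

single-mesh involute tooth geometry (55T wheel at module 1.121)
pitch radius r_p = m·N/2 = 1.121·55/2 = 30.827500
base radius r_b = r_p·cos α = 30.827500·cos 24.827° = 27.978414
roll angle φ = 25.262° = 0.44090508 rad
x = r_b·(cos φ + φ·sin φ) = 30.567134
y = r_b·(sin φ − φ·cos φ) = 0.783919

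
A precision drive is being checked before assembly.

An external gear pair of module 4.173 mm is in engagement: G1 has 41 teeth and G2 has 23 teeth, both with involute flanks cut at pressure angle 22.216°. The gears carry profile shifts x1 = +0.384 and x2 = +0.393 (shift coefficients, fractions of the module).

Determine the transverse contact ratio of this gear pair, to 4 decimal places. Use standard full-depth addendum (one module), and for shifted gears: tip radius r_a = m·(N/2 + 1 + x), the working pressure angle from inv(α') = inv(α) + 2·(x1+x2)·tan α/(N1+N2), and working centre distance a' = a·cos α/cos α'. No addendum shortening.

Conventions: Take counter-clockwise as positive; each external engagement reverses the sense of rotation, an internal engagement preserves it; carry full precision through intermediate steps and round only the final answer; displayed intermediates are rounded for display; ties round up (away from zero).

1.4623

recognized (one external pair, fixed centres): single-mesh tooth geometry, m = 4.173, N1 = 41, N2 = 23
base radii: r_b1 = 79.195959, r_b2 = 44.427001
tip radii: r_a1 = 91.321932, r_a2 = 53.802489
inv(α') = inv(22.216°) + 2·(+0.384+0.393)·tan α/(41+23) = 0.03059280  ⇒  α' = 25.16150°
a' = a·cos α / cos α' = 133.5360·cos 22.216°/cos 25.16150° = 136.582914
action lengths: √(r_a1²−r_b1²) = 45.471919, √(r_a2²−r_b2²) = 30.347148
base pitch p_b = π·m·cos α = 12.136656
CR = (45.471919 + 30.347148 − 136.582914·sin 25.16150°)/12.136656 = 1.462342
contact ratio ≈ 1.4623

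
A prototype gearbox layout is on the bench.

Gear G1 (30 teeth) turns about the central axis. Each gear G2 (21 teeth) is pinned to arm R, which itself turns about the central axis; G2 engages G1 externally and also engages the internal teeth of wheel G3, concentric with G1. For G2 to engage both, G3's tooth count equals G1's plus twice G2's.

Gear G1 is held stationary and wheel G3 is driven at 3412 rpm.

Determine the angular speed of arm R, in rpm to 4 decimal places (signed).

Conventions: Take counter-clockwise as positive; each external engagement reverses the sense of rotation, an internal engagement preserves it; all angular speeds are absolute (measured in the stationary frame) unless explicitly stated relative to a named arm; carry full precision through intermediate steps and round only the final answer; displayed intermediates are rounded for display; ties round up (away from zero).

+2408.4706 rpm

planetary set (30T centre, 21T on arm, 72T internal) — Willis relation
normalise by the input: solve with ω_ring = 1, then scale by 3412 rpm
ring teeth: 30 + 2·21 = 72
30(ω_sun−ω_arm) = −72(ω_ring−ω_arm),  ω_sun = 0, ω_ring = 1
30(0−ω_arm) = −72(1−ω_arm)  ⇒  102·ω_arm = 72  ⇒  ω_arm = 12/17
scale: ω_arm = 12/17 × 3412 rpm = +2408.4706 rpm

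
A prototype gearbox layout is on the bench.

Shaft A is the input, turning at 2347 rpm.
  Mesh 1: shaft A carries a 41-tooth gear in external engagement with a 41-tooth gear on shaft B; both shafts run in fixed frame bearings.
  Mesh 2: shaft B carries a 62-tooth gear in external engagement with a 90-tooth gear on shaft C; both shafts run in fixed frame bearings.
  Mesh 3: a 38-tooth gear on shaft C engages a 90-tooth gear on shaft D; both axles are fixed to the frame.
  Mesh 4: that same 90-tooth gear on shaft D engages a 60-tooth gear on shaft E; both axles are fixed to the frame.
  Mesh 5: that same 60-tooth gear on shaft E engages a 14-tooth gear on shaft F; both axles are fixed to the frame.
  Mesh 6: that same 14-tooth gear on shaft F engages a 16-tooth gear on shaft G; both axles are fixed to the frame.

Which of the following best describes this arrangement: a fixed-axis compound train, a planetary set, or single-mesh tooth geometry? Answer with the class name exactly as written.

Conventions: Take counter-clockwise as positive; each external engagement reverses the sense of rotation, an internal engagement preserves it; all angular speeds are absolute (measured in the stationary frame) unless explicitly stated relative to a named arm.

topology: fixed-axis compound train — 6 meshes, A→G
classification: fixed-axis compound train

fixed-axis compound train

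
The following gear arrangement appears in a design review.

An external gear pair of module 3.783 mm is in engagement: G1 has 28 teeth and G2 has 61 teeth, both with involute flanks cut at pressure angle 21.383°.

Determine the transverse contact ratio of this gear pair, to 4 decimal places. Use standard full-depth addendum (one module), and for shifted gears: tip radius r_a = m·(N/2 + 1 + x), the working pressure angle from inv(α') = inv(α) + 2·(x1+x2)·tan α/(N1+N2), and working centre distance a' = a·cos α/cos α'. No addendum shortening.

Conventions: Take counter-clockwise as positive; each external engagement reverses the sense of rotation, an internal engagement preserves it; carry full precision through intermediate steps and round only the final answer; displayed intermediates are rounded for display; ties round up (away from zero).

1.6480

single-mesh involute tooth geometry (28T engaging 61T at module 3.783)
base radii: r_b1 = 49.316310, r_b2 = 107.439103
tip radii: r_a1 = 56.745000, r_a2 = 119.164500
no profile shift: α' = α, a' = a
action lengths: √(r_a1²−r_b1²) = 28.069496, √(r_a2²−r_b2²) = 51.546262
base pitch p_b = π·m·cos α = 11.066554
CR = (28.069496 + 51.546262 − 168.343500·sin 21.38300°)/11.066554 = 1.647996
contact ratio ≈ 1.6480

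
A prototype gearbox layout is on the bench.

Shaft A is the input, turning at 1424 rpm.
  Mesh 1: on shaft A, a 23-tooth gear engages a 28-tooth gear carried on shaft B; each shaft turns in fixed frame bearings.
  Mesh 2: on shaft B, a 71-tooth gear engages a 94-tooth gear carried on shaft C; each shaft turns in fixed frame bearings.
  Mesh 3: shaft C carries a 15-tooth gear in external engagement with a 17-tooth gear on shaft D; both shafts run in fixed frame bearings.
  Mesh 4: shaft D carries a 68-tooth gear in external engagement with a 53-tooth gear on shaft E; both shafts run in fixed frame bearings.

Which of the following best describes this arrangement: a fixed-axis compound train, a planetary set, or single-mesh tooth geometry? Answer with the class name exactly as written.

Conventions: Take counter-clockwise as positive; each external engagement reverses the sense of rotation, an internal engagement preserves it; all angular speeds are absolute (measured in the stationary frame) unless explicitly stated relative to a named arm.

fixed-axis compound train

recognized (5 fixed axles, 4 meshes): fixed-axis compound train
classification: fixed-axis compound train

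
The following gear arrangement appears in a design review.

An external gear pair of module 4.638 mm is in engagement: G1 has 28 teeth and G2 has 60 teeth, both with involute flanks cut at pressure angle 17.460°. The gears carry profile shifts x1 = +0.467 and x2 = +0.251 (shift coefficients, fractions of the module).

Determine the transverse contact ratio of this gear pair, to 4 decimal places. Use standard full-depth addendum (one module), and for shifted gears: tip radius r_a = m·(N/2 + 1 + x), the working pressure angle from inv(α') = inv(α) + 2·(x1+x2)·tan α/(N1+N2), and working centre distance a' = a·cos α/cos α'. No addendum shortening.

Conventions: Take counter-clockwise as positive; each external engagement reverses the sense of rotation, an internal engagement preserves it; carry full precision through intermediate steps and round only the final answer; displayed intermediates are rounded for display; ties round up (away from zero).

1.6924

topology: single-mesh involute geometry — m = 4.638, 28T/60T pair
base radii: r_b1 = 61.940365, r_b2 = 132.729354
tip radii: r_a1 = 71.735946, r_a2 = 144.942138
inv(α') = inv(17.460°) + 2·(+0.467+0.251)·tan α/(28+60) = 0.01492952  ⇒  α' = 20.01086°
a' = a·cos α / cos α' = 204.0720·cos 17.460°/cos 20.01086° = 207.177489
action lengths: √(r_a1²−r_b1²) = 36.186145, √(r_a2²−r_b2²) = 58.233512
base pitch p_b = π·m·cos α = 13.899385
CR = (36.186145 + 58.233512 − 207.177489·sin 20.01086°)/13.899385 = 1.692440
contact ratio ≈ 1.6924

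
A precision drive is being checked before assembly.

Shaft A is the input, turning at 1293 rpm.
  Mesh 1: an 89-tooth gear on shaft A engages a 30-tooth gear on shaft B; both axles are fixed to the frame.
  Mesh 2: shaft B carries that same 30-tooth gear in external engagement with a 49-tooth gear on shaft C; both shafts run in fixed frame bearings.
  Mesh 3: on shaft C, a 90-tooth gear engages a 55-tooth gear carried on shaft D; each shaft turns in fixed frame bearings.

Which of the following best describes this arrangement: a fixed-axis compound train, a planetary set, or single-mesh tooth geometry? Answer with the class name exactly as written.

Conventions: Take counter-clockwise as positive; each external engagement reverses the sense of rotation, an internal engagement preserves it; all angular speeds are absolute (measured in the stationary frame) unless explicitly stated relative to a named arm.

class = fixed-axis compound train [3 meshes; 3 ratios multiply, 3 sense flips]
classification: fixed-axis compound train

fixed-axis compound train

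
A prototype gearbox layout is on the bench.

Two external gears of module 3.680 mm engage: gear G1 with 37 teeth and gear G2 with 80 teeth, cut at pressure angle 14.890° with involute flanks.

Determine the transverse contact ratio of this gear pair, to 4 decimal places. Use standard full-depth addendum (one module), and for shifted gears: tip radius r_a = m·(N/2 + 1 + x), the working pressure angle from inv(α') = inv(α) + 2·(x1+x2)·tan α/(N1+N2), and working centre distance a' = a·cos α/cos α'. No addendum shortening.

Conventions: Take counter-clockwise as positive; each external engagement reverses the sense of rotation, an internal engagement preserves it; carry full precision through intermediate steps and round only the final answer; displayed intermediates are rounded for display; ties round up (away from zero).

class = single-mesh tooth geometry [involute pair 37T × 80T, m = 3.680]
base radii: r_b1 = 65.793938, r_b2 = 142.257163
tip radii: r_a1 = 71.760000, r_a2 = 150.880000
no profile shift: α' = α, a' = a
action lengths: √(r_a1²−r_b1²) = 28.647083, √(r_a2²−r_b2²) = 50.275979
base pitch p_b = π·m·cos α = 11.172851
CR = (28.647083 + 50.275979 − 215.280000·sin 14.89000°)/11.172851 = 2.112605
contact ratio ≈ 2.1126

2.1126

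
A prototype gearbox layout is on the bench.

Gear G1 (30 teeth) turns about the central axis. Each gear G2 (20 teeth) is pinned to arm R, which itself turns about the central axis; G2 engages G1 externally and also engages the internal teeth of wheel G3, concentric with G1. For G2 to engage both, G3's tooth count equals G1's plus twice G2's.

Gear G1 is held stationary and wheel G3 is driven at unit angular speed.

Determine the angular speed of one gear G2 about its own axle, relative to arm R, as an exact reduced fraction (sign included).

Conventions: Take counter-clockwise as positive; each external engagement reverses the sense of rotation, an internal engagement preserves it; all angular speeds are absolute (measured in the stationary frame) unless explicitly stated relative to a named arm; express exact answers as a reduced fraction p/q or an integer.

recognized (axles ride arm R): planetary set, 30/20/70 teeth
ring teeth: 30 + 2·20 = 70
30(ω_sun−ω_arm) = −70(ω_ring−ω_arm),  ω_sun = 0, ω_ring = 1
30(0−ω_arm) = −70(1−ω_arm)  ⇒  100·ω_arm = 70  ⇒  ω_arm = 7/10
sun–planet mesh: 30·(0−7/10) = −20·(ω_p−ω_arm)  ⇒  ω_p−ω_arm = 21/20
exact speed ratio = 21/20

21/20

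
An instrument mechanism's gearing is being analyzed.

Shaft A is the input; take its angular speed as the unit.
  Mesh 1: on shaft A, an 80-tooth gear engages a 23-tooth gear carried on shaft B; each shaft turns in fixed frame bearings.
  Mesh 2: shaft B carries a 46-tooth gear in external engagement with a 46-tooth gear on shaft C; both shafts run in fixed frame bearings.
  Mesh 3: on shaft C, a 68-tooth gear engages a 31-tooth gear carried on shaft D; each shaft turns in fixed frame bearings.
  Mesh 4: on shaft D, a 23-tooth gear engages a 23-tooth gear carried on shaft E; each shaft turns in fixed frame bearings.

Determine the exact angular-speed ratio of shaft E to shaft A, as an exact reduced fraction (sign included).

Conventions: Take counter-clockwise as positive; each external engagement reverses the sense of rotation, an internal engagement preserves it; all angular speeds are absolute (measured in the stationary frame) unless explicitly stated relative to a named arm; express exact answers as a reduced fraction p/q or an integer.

5440/713

class = fixed-axis compound train [4 meshes; 4 ratios multiply, 4 sense flips]
mesh 1 [80T→23T]: running ratio 80/23, sense −
mesh 2 [46T→46T]: running ratio 80/23, sense +
mesh 3 [68T→31T]: running ratio 5440/713, sense −
mesh 4 [23T→23T]: running ratio 5440/713, sense +
ω_out/ω_in = 5440/713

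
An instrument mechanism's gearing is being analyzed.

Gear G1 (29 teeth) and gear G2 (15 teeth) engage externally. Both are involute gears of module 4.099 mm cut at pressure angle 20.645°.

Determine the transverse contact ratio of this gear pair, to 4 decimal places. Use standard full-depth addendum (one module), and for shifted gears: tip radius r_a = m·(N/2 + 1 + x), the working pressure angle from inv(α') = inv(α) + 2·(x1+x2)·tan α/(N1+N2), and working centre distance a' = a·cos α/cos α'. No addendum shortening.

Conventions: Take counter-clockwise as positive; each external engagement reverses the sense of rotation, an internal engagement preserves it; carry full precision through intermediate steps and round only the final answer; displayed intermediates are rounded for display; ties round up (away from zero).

1.5412

recognized (one external pair, fixed centres): single-mesh tooth geometry, m = 4.099, N1 = 29, N2 = 15
base radii: r_b1 = 55.618725, r_b2 = 28.768306
tip radii: r_a1 = 63.534500, r_a2 = 34.841500
no profile shift: α' = α, a' = a
action lengths: √(r_a1²−r_b1²) = 30.711400, √(r_a2²−r_b2²) = 19.654890
base pitch p_b = π·m·cos α = 12.050440
CR = (30.711400 + 19.654890 − 90.178000·sin 20.64500°)/12.050440 = 1.541158
contact ratio ≈ 1.5412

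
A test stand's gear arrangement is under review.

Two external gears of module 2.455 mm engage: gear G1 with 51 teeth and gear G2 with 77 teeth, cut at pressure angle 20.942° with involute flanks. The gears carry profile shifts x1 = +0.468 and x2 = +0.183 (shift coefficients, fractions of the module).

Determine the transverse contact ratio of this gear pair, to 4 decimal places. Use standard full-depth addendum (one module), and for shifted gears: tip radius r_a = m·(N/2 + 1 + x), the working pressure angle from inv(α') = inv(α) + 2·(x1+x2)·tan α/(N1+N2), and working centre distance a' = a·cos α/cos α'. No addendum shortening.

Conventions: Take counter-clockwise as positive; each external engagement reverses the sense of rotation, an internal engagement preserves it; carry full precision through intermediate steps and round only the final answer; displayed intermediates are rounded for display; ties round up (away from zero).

1.6555

class = single-mesh tooth geometry [involute pair 51T × 77T, m = 2.455]
base radii: r_b1 = 58.467149, r_b2 = 88.273931
tip radii: r_a1 = 66.206440, r_a2 = 97.421765
inv(α') = inv(20.942°) + 2·(+0.468+0.183)·tan α/(51+77) = 0.02108899  ⇒  α' = 22.35690°
a' = a·cos α / cos α' = 157.1200·cos 20.942°/cos 22.35690° = 158.667751
action lengths: √(r_a1²−r_b1²) = 31.062601, √(r_a2²−r_b2²) = 41.215451
base pitch p_b = π·m·cos α = 7.203136
CR = (31.062601 + 41.215451 − 158.667751·sin 22.35690°)/7.203136 = 1.655506
contact ratio ≈ 1.6555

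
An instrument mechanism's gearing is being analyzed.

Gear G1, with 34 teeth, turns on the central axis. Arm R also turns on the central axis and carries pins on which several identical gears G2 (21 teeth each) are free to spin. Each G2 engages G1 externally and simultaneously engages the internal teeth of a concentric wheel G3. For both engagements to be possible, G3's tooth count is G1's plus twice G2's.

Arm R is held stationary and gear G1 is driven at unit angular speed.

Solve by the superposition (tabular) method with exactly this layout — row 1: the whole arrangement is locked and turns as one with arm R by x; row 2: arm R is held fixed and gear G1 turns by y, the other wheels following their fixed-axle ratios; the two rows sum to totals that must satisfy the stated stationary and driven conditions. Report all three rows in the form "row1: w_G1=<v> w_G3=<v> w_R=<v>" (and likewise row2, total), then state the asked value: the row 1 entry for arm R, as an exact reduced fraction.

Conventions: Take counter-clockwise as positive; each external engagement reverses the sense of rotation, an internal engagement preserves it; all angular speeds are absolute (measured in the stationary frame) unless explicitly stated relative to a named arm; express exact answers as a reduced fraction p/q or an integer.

class = planetary set [G3 = 34+2·21 = 76; Willis about the carrier]
row 1: whole set turns with the arm by x
row 2: sun turns y, ring = −(34/76)·y, arm 0
boundary: total ω_arm = x = 0 and total ω_sun = x + y = 1  ⇒  y = 1, x = 0
row 2 ring = −(34/76)·1 = -17/38
totals (row 1 + row 2): sun 0 + 1 = 1, ring 0 + (-17/38) = -17/38, arm 0 + 0 = 0
asked cell (row1, arm) = 0

row1: w_G1=0 w_G3=0 w_R=0
row2: w_G1=1 w_G3=-17/38 w_R=0
total: w_G1=1 w_G3=-17/38 w_R=0
asked value: 0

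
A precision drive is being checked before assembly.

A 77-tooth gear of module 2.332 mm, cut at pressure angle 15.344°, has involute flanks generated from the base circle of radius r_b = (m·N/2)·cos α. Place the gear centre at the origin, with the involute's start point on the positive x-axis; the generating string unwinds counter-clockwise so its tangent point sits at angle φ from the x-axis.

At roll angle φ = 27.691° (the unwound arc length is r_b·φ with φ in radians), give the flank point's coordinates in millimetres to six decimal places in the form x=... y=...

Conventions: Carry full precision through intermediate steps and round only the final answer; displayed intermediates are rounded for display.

class = single-mesh tooth geometry [base-circle involute, m = 2.332, 77T]
pitch radius r_p = m·N/2 = 2.332·77/2 = 89.782000
base radius r_b = r_p·cos α = 89.782000·cos 15.344° = 86.581675
roll angle φ = 27.691° = 0.48329912 rad
x = r_b·(cos φ + φ·sin φ) = 96.110609
y = r_b·(sin φ − φ·cos φ) = 3.182545

x=96.110609 y=3.182545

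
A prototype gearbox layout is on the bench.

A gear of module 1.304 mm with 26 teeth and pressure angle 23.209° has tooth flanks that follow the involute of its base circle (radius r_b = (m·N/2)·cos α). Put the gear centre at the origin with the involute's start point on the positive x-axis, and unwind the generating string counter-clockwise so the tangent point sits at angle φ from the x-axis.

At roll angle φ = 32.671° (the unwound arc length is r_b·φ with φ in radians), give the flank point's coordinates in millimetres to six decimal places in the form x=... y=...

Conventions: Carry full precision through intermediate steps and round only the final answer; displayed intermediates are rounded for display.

x=17.910846 y=0.931927

topology: single-mesh involute geometry — m = 1.304, N = 26
pitch radius r_p = m·N/2 = 1.304·26/2 = 16.952000
base radius r_b = r_p·cos α = 16.952000·cos 23.209° = 15.580133
roll angle φ = 32.671° = 0.57021652 rad
x = r_b·(cos φ + φ·sin φ) = 17.910846
y = r_b·(sin φ − φ·cos φ) = 0.931927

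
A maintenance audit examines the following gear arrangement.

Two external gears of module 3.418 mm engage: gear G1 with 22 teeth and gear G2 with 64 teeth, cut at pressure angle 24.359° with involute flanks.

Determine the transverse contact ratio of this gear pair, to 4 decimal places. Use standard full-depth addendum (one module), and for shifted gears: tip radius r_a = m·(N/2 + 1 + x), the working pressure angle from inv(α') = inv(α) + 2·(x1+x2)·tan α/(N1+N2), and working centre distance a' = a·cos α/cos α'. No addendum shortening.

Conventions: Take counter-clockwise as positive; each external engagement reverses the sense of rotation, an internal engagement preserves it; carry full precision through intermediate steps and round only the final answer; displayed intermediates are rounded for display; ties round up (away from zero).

class = single-mesh tooth geometry [involute pair 22T × 64T, m = 3.418]
base radii: r_b1 = 34.250990, r_b2 = 99.639243
tip radii: r_a1 = 41.016000, r_a2 = 112.794000
no profile shift: α' = α, a' = a
action lengths: √(r_a1²−r_b1²) = 22.565060, √(r_a2²−r_b2²) = 52.863103
base pitch p_b = π·m·cos α = 9.782060
CR = (22.565060 + 52.863103 − 146.974000·sin 24.35900°)/9.782060 = 1.513827
contact ratio ≈ 1.5138

1.5138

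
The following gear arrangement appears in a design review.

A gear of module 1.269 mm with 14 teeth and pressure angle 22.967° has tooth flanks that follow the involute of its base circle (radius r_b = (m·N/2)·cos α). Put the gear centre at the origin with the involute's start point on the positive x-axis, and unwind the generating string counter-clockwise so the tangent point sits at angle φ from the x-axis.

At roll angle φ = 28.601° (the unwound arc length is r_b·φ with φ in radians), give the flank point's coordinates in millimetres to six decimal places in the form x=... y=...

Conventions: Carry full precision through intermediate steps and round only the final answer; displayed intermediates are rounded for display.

topology: single-mesh involute geometry — m = 1.269, N = 14
pitch radius r_p = m·N/2 = 1.269·14/2 = 8.883000
base radius r_b = r_p·cos α = 8.883000·cos 22.967° = 8.178842
roll angle φ = 28.601° = 0.49918162 rad
x = r_b·(cos φ + φ·sin φ) = 9.135247
y = r_b·(sin φ − φ·cos φ) = 0.330739

x=9.135247 y=0.330739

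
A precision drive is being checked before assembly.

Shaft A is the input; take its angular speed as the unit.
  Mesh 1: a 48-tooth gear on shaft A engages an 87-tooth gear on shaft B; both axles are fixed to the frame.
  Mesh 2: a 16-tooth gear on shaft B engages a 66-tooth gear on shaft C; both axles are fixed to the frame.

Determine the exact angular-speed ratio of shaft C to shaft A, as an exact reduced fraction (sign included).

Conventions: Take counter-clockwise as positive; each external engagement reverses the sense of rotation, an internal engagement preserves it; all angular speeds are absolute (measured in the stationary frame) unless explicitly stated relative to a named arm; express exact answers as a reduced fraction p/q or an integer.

128/957

class = fixed-axis compound train [2 meshes; 2 ratios multiply, 2 sense flips]
mesh 1 [48T→87T]: running ratio 16/29, sense −
mesh 2 [16T→66T]: running ratio 128/957, sense +
ω_out/ω_in = 128/957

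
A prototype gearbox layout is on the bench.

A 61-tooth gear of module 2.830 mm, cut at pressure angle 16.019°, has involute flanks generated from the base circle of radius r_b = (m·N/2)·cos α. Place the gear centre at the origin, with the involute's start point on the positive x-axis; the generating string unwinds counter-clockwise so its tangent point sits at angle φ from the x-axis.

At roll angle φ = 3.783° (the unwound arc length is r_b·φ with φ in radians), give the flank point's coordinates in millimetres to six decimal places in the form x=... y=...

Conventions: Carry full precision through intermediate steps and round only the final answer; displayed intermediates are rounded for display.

x=83.144048 y=0.007956

class = single-mesh tooth geometry [base-circle involute, m = 2.830, 61T]
pitch radius r_p = m·N/2 = 2.830·61/2 = 86.315000
base radius r_b = r_p·cos α = 86.315000·cos 16.019° = 82.963409
roll angle φ = 3.783° = 0.06602581 rad
x = r_b·(cos φ + φ·sin φ) = 83.144048
y = r_b·(sin φ − φ·cos φ) = 0.007956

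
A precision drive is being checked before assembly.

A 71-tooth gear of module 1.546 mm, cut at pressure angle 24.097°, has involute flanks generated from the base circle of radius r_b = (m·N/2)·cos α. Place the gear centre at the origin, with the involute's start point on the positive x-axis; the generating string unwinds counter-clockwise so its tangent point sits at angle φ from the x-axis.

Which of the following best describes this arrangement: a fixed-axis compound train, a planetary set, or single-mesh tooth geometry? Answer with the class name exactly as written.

class = single-mesh tooth geometry [base-circle involute, m = 1.546, 71T]
classification: single-mesh tooth geometry

single-mesh tooth geometry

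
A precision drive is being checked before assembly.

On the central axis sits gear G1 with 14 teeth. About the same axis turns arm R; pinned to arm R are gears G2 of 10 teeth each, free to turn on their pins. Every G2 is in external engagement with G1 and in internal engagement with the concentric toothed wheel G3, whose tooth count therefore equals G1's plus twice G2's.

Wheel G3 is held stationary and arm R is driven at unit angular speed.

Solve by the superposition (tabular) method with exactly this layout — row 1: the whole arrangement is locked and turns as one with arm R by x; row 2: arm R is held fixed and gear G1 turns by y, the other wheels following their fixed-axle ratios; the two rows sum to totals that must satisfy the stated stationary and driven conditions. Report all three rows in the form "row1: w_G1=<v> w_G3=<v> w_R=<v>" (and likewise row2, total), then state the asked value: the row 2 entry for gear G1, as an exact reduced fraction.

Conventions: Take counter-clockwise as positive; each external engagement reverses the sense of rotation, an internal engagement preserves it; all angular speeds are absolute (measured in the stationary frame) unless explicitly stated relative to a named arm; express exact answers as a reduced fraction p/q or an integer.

row1: w_G1=1 w_G3=1 w_R=1
row2: w_G1=17/7 w_G3=-1 w_R=0
total: w_G1=24/7 w_G3=0 w_R=1
asked value: 17/7

topology: planetary set — G1 14T / G2 10T / G3 34T, arm = carrier (Willis)
row 1 — lock + rotate with arm: ω_sun = ω_ring = ω_arm = x
superposition row 2 [arm held]: sun y, ring −(14/34)·y, arm 0
boundary: total ω_ring = x − (14/34)·y = 0 and total ω_arm = x = 1  ⇒  y = 17/7, x = 1
row 2 ring = −(14/34)·17/7 = -1
totals (row 1 + row 2): sun 1 + 17/7 = 24/7, ring 1 + (-1) = 0, arm 1 + 0 = 1
asked cell (row2, sun) = 17/7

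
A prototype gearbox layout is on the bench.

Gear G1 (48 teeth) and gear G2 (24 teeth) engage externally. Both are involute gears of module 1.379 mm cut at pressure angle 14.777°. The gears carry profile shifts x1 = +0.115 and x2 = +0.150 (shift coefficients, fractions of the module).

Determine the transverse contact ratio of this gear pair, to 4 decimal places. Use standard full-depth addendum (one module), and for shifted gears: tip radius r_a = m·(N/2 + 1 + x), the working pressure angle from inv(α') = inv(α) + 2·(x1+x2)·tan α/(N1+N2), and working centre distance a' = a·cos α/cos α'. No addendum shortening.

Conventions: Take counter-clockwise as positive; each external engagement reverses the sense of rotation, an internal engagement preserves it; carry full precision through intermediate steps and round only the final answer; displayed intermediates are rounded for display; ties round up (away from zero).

1.8646

recognized (one external pair, fixed centres): single-mesh tooth geometry, m = 1.379, N1 = 48, N2 = 24
base radii: r_b1 = 32.001378, r_b2 = 16.000689
tip radii: r_a1 = 34.633585, r_a2 = 18.133850
inv(α') = inv(14.777°) + 2·(+0.115+0.150)·tan α/(48+24) = 0.00781642  ⇒  α' = 16.22230°
a' = a·cos α / cos α' = 49.6440·cos 14.777°/cos 16.22230° = 49.992518
action lengths: √(r_a1²−r_b1²) = 13.243754, √(r_a2²−r_b2²) = 8.533139
base pitch p_b = π·m·cos α = 4.188971
CR = (13.243754 + 8.533139 − 49.992518·sin 16.22230°)/4.188971 = 1.864597
contact ratio ≈ 1.8646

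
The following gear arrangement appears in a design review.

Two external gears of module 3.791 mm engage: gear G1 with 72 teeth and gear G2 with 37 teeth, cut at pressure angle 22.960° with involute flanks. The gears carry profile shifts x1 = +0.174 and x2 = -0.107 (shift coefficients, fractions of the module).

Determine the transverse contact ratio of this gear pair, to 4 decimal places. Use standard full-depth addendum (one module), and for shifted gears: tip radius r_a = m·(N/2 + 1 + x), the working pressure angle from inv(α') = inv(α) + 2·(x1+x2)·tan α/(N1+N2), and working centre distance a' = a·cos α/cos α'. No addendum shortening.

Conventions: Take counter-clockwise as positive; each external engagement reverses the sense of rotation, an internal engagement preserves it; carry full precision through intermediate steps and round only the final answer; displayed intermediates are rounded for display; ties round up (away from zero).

recognized (one external pair, fixed centres): single-mesh tooth geometry, m = 3.791, N1 = 72, N2 = 37
base radii: r_b1 = 125.664018, r_b2 = 64.577343
tip radii: r_a1 = 140.926634, r_a2 = 73.518863
inv(α') = inv(22.960°) + 2·(+0.174-0.107)·tan α/(72+37) = 0.02344436  ⇒  α' = 23.12494°
a' = a·cos α / cos α' = 206.6095·cos 22.960°/cos 23.12494° = 206.862636
action lengths: √(r_a1²−r_b1²) = 63.787701, √(r_a2²−r_b2²) = 35.139579
base pitch p_b = π·m·cos α = 10.966254
CR = (63.787701 + 35.139579 − 206.862636·sin 23.12494°)/10.966254 = 1.612637
contact ratio ≈ 1.6126

1.6126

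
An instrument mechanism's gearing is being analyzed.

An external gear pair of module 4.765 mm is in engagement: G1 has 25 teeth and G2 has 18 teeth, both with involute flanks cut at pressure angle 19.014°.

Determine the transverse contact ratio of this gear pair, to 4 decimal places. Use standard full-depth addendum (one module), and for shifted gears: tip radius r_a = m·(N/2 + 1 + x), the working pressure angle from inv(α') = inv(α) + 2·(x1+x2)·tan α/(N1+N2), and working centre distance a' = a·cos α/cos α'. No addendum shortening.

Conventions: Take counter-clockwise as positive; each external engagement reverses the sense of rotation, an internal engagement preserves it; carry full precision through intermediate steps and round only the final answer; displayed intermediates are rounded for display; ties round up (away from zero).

1.6074

single-mesh involute tooth geometry (25T engaging 18T at module 4.765)
base radii: r_b1 = 56.312710, r_b2 = 40.545151
tip radii: r_a1 = 64.327500, r_a2 = 47.650000
no profile shift: α' = α, a' = a
action lengths: √(r_a1²−r_b1²) = 31.095111, √(r_a2²−r_b2²) = 25.032243
base pitch p_b = π·m·cos α = 14.152928
CR = (31.095111 + 25.032243 − 102.447500·sin 19.01400°)/14.152928 = 1.607444
contact ratio ≈ 1.6074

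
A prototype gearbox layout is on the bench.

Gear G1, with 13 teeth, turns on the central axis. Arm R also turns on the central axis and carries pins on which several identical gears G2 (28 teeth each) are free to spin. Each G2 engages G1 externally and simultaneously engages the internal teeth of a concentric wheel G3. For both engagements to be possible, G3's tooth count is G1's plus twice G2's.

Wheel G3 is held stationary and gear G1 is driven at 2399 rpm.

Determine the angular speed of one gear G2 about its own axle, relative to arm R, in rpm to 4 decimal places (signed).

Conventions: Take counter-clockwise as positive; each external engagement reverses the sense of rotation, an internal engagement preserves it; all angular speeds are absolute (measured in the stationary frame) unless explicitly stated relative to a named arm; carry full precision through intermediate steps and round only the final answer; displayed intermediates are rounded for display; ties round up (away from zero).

topology: planetary set — G1 13T / G2 28T / G3 69T, arm = carrier (Willis)
normalise by the input: solve with ω_sun = 1, then scale by 2399 rpm
ring teeth: 13 + 2·28 = 69
13(ω_sun−ω_arm) = −69(ω_ring−ω_arm),  ω_ring = 0, ω_sun = 1
13(1−ω_arm) = −69(0−ω_arm)  ⇒  82·ω_arm = 13  ⇒  ω_arm = 13/82
sun–planet mesh: 13·(1−13/82) = −28·(ω_p−ω_arm)  ⇒  ω_p−ω_arm = -897/2296
scale: ω_p−ω_arm = -897/2296 × 2399 rpm = -937.2400 rpm

-937.2400 rpm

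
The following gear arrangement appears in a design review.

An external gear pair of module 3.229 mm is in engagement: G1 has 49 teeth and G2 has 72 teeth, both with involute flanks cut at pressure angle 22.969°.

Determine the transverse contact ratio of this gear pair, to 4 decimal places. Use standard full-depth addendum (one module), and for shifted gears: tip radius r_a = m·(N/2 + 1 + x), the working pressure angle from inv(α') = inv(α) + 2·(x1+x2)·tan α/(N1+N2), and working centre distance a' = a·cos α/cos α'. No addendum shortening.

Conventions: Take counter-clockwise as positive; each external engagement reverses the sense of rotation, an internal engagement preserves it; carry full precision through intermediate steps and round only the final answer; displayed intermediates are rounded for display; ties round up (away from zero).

1.6335

class = single-mesh tooth geometry [involute pair 49T × 72T, m = 3.229]
base radii: r_b1 = 72.838313, r_b2 = 107.027725
tip radii: r_a1 = 82.339500, r_a2 = 119.473000
no profile shift: α' = α, a' = a
action lengths: √(r_a1²−r_b1²) = 38.397571, √(r_a2²−r_b2²) = 53.092973
base pitch p_b = π·m·cos α = 9.339931
CR = (38.397571 + 53.092973 − 195.354500·sin 22.96900°)/9.339931 = 1.633499
contact ratio ≈ 1.6335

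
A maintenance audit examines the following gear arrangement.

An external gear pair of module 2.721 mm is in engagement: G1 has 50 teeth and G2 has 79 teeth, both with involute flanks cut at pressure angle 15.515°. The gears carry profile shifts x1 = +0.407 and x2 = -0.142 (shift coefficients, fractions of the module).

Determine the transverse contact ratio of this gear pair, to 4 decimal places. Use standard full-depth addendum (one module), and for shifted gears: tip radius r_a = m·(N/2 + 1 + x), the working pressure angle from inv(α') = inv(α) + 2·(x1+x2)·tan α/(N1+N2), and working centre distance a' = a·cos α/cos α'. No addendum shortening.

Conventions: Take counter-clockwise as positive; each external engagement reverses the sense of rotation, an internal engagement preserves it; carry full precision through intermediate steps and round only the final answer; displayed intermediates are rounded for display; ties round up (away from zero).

1.9972

class = single-mesh tooth geometry [involute pair 50T × 79T, m = 2.721]
base radii: r_b1 = 65.546200, r_b2 = 103.562996
tip radii: r_a1 = 71.853447, r_a2 = 109.814118
inv(α') = inv(15.515°) + 2·(+0.407-0.142)·tan α/(50+79) = 0.00795922  ⇒  α' = 16.31835°
a' = a·cos α / cos α' = 175.5045·cos 15.515°/cos 16.31835° = 176.207662
action lengths: √(r_a1²−r_b1²) = 29.438300, √(r_a2²−r_b2²) = 36.521861
base pitch p_b = π·m·cos α = 8.236778
CR = (29.438300 + 36.521861 − 176.207662·sin 16.31835°)/8.236778 = 1.997184
contact ratio ≈ 1.9972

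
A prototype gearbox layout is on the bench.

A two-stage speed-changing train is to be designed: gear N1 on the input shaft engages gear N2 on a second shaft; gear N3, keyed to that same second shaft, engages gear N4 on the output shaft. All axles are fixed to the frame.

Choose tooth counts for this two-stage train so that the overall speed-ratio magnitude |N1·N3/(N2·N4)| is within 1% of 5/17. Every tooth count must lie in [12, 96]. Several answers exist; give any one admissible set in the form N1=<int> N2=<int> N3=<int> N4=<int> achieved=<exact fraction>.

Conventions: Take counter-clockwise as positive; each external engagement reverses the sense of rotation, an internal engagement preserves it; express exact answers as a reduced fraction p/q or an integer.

class = fixed-axis compound train [2-stage, 5/17 wanted]
target = 5/17 in lowest terms: an exact hit needs N1·N3 = k·5 and N2·N4 = k·17 for one integer k, every count in [12, 96]; additionally prefer no 1:1 stage (N1 ≠ N2, N3 ≠ N4)
k = 1…35: no 1:1-free in-range split of k·5 and k·17 into factor pairs; take k = 36
k = 36: N1·N3 = 180 = 12·15, N2·N4 = 612 = 51·12
achieved = 12·15/(51·12) = 5/17; |achieved − target| = 0 ≤ 1/340 ✓

N1=12 N2=51 N3=15 N4=12 achieved=5/17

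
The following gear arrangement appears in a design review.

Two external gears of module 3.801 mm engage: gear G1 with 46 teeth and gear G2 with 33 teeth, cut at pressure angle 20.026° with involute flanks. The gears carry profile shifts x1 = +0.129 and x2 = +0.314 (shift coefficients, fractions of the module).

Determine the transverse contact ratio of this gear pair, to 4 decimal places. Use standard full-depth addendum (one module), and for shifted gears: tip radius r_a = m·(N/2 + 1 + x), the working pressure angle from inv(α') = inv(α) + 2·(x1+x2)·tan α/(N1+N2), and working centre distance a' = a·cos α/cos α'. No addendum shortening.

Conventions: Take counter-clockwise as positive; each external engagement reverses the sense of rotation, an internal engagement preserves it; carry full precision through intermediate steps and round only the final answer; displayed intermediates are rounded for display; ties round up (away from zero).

class = single-mesh tooth geometry [involute pair 46T × 33T, m = 3.801]
base radii: r_b1 = 82.137171, r_b2 = 58.924492
tip radii: r_a1 = 91.714329, r_a2 = 67.711014
inv(α') = inv(20.026°) + 2·(+0.129+0.314)·tan α/(46+33) = 0.01905234  ⇒  α' = 21.64211°
a' = a·cos α / cos α' = 150.1395·cos 20.026°/cos 21.64211° = 151.759871
action lengths: √(r_a1²−r_b1²) = 40.804451, √(r_a2²−r_b2²) = 33.356943
base pitch p_b = π·m·cos α = 11.219197
CR = (40.804451 + 33.356943 − 151.759871·sin 21.64211°)/11.219197 = 1.621433
contact ratio ≈ 1.6214

1.6214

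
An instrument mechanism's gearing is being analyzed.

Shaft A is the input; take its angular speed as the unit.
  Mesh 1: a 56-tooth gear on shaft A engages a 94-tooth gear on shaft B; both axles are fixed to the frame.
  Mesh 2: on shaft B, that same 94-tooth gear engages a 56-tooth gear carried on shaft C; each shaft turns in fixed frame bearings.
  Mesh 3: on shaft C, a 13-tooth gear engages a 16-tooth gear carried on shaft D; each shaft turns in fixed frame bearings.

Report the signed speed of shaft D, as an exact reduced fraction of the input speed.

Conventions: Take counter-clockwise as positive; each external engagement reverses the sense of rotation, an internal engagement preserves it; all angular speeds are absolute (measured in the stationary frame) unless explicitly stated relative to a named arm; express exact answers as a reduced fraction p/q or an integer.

3-mesh fixed-axis compound train (all bearings frame-fixed)
mesh 1 [56T→94T]: |ω|/ω_in = 1×56/94 = 28/47, sense flips to −
mesh 2 [94T→56T]: |ω|/ω_in = (28/47)×94/56 = 1, sense flips to +
mesh 3 [13T→16T]: |ω|/ω_in = 1×13/16 = 13/16, sense flips to −
signed output speed (× input speed) = -13/16

-13/16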